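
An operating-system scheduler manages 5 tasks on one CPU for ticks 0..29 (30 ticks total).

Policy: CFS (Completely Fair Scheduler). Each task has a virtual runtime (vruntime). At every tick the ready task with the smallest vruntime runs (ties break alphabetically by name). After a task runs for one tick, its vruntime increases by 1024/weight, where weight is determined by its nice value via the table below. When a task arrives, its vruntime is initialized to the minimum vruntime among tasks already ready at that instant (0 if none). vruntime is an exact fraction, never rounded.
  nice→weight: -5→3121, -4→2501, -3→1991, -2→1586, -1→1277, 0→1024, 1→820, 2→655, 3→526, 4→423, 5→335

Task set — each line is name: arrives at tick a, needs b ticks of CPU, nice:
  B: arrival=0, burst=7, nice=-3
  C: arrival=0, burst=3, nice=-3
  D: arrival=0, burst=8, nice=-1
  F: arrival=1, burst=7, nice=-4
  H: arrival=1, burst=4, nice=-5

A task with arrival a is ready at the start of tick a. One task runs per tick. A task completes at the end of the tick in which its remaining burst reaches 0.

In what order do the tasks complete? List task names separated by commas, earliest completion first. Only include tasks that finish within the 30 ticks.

completion order = H, C, F, B, D

t=0: vr[B=0 C=0 D=0] → run B
t=1: vr[B=1024/1991 C=0 D=0 F=0 H=0] → run C
t=2: vr[B=1024/1991 C=1024/1991 D=0 F=0 H=0] → run D
t=3: vr[B=1024/1991 C=1024/1991 D=1024/1277 F=0 H=0] → run F
t=4: vr[B=1024/1991 C=1024/1991 D=1024/1277 F=1024/2501 H=0] → run H
t=5: vr[B=1024/1991 C=1024/1991 D=1024/1277 F=1024/2501 H=1024/3121] → run H
t=6: vr[B=1024/1991 C=1024/1991 D=1024/1277 F=1024/2501 H=2048/3121] → run F
t=7: vr[B=1024/1991 C=1024/1991 D=1024/1277 F=2048/2501 H=2048/3121] → run B
t=8: vr[B=2048/1991 C=1024/1991 D=1024/1277 F=2048/2501 H=2048/3121] → run C
t=9: vr[B=2048/1991 C=2048/1991 D=1024/1277 F=2048/2501 H=2048/3121] → run H
t=10: vr[B=2048/1991 C=2048/1991 D=1024/1277 F=2048/2501 H=3072/3121] → run D
t=11: vr[B=2048/1991 C=2048/1991 D=2048/1277 F=2048/2501 H=3072/3121] → run F
t=12: vr[B=2048/1991 C=2048/1991 D=2048/1277 F=3072/2501 H=3072/3121] → run H
t=13: vr[B=2048/1991 C=2048/1991 D=2048/1277 F=3072/2501] → run B
t=14: vr[B=3072/1991 C=2048/1991 D=2048/1277 F=3072/2501] → run C
t=15: vr[B=3072/1991 D=2048/1277 F=3072/2501] → run F
t=16: vr[B=3072/1991 D=2048/1277 F=4096/2501] → run B
t=17: vr[B=4096/1991 D=2048/1277 F=4096/2501] → run D
t=18: vr[B=4096/1991 D=3072/1277 F=4096/2501] → run F
t=19: vr[B=4096/1991 D=3072/1277 F=5120/2501] → run F
t=20: vr[B=4096/1991 D=3072/1277 F=6144/2501] → run B
t=21: vr[B=5120/1991 D=3072/1277 F=6144/2501] → run D
t=22: vr[B=5120/1991 D=4096/1277 F=6144/2501] → run F
t=23: vr[B=5120/1991 D=4096/1277] → run B
t=24: vr[B=6144/1991 D=4096/1277] → run B
t=25: vr[D=4096/1277] → run D
t=26: vr[D=5120/1277] → run D
t=27: vr[D=6144/1277] → run D
t=28: vr[D=7168/1277] → run D
t=29: (idle)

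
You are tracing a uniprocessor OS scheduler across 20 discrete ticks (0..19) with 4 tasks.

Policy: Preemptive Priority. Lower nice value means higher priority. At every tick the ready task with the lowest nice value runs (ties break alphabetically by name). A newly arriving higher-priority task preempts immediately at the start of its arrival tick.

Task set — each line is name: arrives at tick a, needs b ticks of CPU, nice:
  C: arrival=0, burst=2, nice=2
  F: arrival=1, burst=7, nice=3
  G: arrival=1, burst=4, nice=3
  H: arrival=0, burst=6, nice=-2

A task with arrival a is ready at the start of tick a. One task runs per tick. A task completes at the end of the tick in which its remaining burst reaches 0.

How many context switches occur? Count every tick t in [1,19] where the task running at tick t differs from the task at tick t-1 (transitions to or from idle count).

context switches = 4

t=0: ready={C,H} → run H
t=1: ready={C,F,G,H} → run H
t=2: ready={C,F,G,H} → run H
t=3: ready={C,F,G,H} → run H
t=4: ready={C,F,G,H} → run H
t=5: ready={C,F,G,H} → run H
t=6: ready={C,F,G} → run C
t=7: ready={C,F,G} → run C
t=8: ready={F,G} → run F
t=9: ready={F,G} → run F
t=10: ready={F,G} → run F
t=11: ready={F,G} → run F
t=12: ready={F,G} → run F
t=13: ready={F,G} → run F
t=14: ready={F,G} → run F
t=15: ready={G} → run G
t=16: ready={G} → run G
t=17: ready={G} → run G
t=18: ready={G} → run G
t=19: (idle)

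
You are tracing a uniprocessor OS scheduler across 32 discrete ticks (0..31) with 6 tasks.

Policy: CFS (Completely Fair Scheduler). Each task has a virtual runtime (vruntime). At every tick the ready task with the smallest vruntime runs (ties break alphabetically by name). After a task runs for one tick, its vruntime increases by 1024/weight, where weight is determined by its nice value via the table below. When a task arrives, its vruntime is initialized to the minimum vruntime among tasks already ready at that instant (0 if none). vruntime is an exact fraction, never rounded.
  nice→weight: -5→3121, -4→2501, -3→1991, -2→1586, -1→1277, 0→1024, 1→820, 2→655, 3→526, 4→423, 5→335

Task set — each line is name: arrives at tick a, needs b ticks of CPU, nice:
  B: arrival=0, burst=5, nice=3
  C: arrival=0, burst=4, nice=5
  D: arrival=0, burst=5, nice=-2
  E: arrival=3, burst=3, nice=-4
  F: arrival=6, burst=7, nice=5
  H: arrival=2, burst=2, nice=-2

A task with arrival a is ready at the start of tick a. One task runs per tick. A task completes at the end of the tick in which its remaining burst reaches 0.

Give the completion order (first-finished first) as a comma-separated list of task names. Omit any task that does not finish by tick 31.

t=0: vr[B=0 C=0 D=0] → run B
t=1: vr[B=512/263 C=0 D=0] → run C
t=2: vr[B=512/263 C=1024/335 D=0 H=0] → run D
t=3: vr[B=512/263 C=1024/335 D=512/793 E=0 H=0] → run E
t=4: vr[B=512/263 C=1024/335 D=512/793 E=1024/2501 H=0] → run H
t=5: vr[B=512/263 C=1024/335 D=512/793 E=1024/2501 H=512/793] → run E
t=6: vr[B=512/263 C=1024/335 D=512/793 E=2048/2501 F=512/793 H=512/793] → run D
t=7: vr[B=512/263 C=1024/335 D=1024/793 E=2048/2501 F=512/793 H=512/793] → run F
t=8: vr[B=512/263 C=1024/335 D=1024/793 E=2048/2501 F=983552/265655 H=512/793] → run H
t=9: vr[B=512/263 C=1024/335 D=1024/793 E=2048/2501 F=983552/265655] → run E
t=10: vr[B=512/263 C=1024/335 D=1024/793 F=983552/265655] → run D
t=11: vr[B=512/263 C=1024/335 D=1536/793 F=983552/265655] → run D
t=12: vr[B=512/263 C=1024/335 D=2048/793 F=983552/265655] → run B
t=13: vr[B=1024/263 C=1024/335 D=2048/793 F=983552/265655] → run D
t=14: vr[B=1024/263 C=1024/335 F=983552/265655] → run C
t=15: vr[B=1024/263 C=2048/335 F=983552/265655] → run F
t=16: vr[B=1024/263 C=2048/335 F=1795584/265655] → run B
t=17: vr[B=1536/263 C=2048/335 F=1795584/265655] → run B
t=18: vr[B=2048/263 C=2048/335 F=1795584/265655] → run C
t=19: vr[B=2048/263 C=3072/335 F=1795584/265655] → run F
t=20: vr[B=2048/263 C=3072/335 F=2607616/265655] → run B
t=21: vr[C=3072/335 F=2607616/265655] → run C
t=22: vr[F=2607616/265655] → run F
t=23: vr[F=3419648/265655] → run F
t=24: vr[F=846336/53131] → run F
t=25: vr[F=5043712/265655] → run F
t=26: (idle)
t=27: (idle)
t=28: (idle)
t=29: (idle)
t=30: (idle)
t=31: (idle)

completion order = H, E, D, B, C, F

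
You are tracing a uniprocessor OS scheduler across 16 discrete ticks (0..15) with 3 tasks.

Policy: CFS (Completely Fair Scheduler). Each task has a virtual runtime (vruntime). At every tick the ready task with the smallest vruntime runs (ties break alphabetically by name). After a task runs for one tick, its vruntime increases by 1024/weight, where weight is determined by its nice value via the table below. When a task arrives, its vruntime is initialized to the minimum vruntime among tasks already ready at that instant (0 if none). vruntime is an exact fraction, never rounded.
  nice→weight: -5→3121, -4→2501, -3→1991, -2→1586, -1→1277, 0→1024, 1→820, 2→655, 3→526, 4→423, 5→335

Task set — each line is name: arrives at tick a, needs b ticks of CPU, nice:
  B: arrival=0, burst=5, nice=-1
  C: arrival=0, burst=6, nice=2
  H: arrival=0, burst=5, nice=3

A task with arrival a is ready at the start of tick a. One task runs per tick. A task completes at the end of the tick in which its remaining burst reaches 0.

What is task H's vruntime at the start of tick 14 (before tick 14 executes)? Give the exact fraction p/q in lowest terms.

vruntime(H, start of tick 14) = 2048/263

t=0: vr[B=0 C=0 H=0] → run B
t=1: vr[B=1024/1277 C=0 H=0] → run C
t=2: vr[B=1024/1277 C=1024/655 H=0] → run H
t=3: vr[B=1024/1277 C=1024/655 H=512/263] → run B
t=4: vr[B=2048/1277 C=1024/655 H=512/263] → run C
t=5: vr[B=2048/1277 C=2048/655 H=512/263] → run B
t=6: vr[B=3072/1277 C=2048/655 H=512/263] → run H
t=7: vr[B=3072/1277 C=2048/655 H=1024/263] → run B
t=8: vr[B=4096/1277 C=2048/655 H=1024/263] → run C
t=9: vr[B=4096/1277 C=3072/655 H=1024/263] → run B
t=10: vr[C=3072/655 H=1024/263] → run H
t=11: vr[C=3072/655 H=1536/263] → run C
t=12: vr[C=4096/655 H=1536/263] → run H
t=13: vr[C=4096/655 H=2048/263] → run C
t=14: vr[C=1024/131 H=2048/263] → run H
t=15: vr[C=1024/131] → run C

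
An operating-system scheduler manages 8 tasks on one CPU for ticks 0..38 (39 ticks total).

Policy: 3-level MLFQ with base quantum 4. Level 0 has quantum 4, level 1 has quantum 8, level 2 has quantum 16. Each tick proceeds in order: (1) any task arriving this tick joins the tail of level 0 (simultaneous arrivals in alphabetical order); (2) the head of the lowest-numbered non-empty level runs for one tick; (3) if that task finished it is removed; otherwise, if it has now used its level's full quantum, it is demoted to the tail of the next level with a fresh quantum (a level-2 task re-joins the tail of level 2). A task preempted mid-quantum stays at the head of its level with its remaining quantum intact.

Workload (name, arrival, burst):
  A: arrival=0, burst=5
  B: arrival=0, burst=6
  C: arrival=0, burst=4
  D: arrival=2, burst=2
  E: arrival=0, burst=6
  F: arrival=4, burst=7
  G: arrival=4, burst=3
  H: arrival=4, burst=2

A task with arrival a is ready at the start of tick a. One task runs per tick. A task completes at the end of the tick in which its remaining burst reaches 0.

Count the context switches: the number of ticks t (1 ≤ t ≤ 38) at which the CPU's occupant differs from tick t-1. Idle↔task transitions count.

t=0: L0/L1/L2 = ABCE/-/- → run A
t=1: L0/L1/L2 = ABCE/-/- → run A
t=2: L0/L1/L2 = ABCED/-/- → run A
t=3: L0/L1/L2 = ABCED/-/- → run A
t=4: L0/L1/L2 = BCEDFGH/A/- → run B
t=5: L0/L1/L2 = BCEDFGH/A/- → run B
t=6: L0/L1/L2 = BCEDFGH/A/- → run B
t=7: L0/L1/L2 = BCEDFGH/A/- → run B
t=8: L0/L1/L2 = CEDFGH/AB/- → run C
t=9: L0/L1/L2 = CEDFGH/AB/- → run C
t=10: L0/L1/L2 = CEDFGH/AB/- → run C
t=11: L0/L1/L2 = CEDFGH/AB/- → run C
t=12: L0/L1/L2 = EDFGH/AB/- → run E
t=13: L0/L1/L2 = EDFGH/AB/- → run E
t=14: L0/L1/L2 = EDFGH/AB/- → run E
t=15: L0/L1/L2 = EDFGH/AB/- → run E
t=16: L0/L1/L2 = DFGH/ABE/- → run D
t=17: L0/L1/L2 = DFGH/ABE/- → run D
t=18: L0/L1/L2 = FGH/ABE/- → run F
t=19: L0/L1/L2 = FGH/ABE/- → run F
t=20: L0/L1/L2 = FGH/ABE/- → run F
t=21: L0/L1/L2 = FGH/ABE/- → run F
t=22: L0/L1/L2 = GH/ABEF/- → run G
t=23: L0/L1/L2 = GH/ABEF/- → run G
t=24: L0/L1/L2 = GH/ABEF/- → run G
t=25: L0/L1/L2 = H/ABEF/- → run H
t=26: L0/L1/L2 = H/ABEF/- → run H
t=27: L0/L1/L2 = -/ABEF/- → run A
t=28: L0/L1/L2 = -/BEF/- → run B
t=29: L0/L1/L2 = -/BEF/- → run B
t=30: L0/L1/L2 = -/EF/- → run E
t=31: L0/L1/L2 = -/EF/- → run E
t=32: L0/L1/L2 = -/F/- → run F
t=33: L0/L1/L2 = -/F/- → run F
t=34: L0/L1/L2 = -/F/- → run F
t=35: (idle)
t=36: (idle)
t=37: (idle)
t=38: (idle)

context switches = 12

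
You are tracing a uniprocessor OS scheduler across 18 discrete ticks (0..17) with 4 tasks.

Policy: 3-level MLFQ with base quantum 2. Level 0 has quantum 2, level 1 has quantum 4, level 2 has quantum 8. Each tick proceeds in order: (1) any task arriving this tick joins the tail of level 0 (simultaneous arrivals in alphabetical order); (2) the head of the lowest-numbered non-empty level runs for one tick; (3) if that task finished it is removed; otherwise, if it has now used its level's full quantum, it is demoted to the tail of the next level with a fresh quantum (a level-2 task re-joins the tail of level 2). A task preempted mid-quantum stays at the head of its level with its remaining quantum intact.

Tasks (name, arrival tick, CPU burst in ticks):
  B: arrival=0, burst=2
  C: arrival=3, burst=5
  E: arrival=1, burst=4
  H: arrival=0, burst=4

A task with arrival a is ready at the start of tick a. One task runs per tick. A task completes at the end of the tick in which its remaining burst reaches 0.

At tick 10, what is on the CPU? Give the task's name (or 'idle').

t=0: L0/L1/L2 = BH/-/- → run B
t=1: L0/L1/L2 = BHE/-/- → run B
t=2: L0/L1/L2 = HE/-/- → run H
t=3: L0/L1/L2 = HEC/-/- → run H
t=4: L0/L1/L2 = EC/H/- → run E
t=5: L0/L1/L2 = EC/H/- → run E
t=6: L0/L1/L2 = C/HE/- → run C
t=7: L0/L1/L2 = C/HE/- → run C
t=8: L0/L1/L2 = -/HEC/- → run H
t=9: L0/L1/L2 = -/HEC/- → run H
t=10: L0/L1/L2 = -/EC/- → run E
t=11: L0/L1/L2 = -/EC/- → run E
t=12: L0/L1/L2 = -/C/- → run C
t=13: L0/L1/L2 = -/C/- → run C
t=14: L0/L1/L2 = -/C/- → run C
t=15: (idle)
t=16: (idle)
t=17: (idle)

running at tick 10 = E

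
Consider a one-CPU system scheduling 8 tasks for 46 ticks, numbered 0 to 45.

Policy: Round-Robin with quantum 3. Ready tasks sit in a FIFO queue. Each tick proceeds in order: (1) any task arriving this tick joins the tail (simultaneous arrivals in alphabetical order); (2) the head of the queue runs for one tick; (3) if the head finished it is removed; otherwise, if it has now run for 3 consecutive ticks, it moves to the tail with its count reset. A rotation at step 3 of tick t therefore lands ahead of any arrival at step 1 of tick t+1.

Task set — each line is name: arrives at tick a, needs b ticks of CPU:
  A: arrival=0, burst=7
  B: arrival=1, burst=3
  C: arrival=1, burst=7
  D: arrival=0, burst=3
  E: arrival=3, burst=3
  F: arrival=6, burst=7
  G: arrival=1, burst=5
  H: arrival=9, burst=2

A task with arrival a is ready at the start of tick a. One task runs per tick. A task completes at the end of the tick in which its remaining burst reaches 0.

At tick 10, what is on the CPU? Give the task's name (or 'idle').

t=0: queue=[A,D] q_used=0 → run A
t=1: queue=[A,D,B,C,G] q_used=1 → run A
t=2: queue=[A,D,B,C,G] q_used=2 → run A
t=3: queue=[D,B,C,G,A,E] q_used=0 → run D
t=4: queue=[D,B,C,G,A,E] q_used=1 → run D
t=5: queue=[D,B,C,G,A,E] q_used=2 → run D
t=6: queue=[B,C,G,A,E,F] q_used=0 → run B
t=7: queue=[B,C,G,A,E,F] q_used=1 → run B
t=8: queue=[B,C,G,A,E,F] q_used=2 → run B
t=9: queue=[C,G,A,E,F,H] q_used=0 → run C
t=10: queue=[C,G,A,E,F,H] q_used=1 → run C
t=11: queue=[C,G,A,E,F,H] q_used=2 → run C
t=12: queue=[G,A,E,F,H,C] q_used=0 → run G
t=13: queue=[G,A,E,F,H,C] q_used=1 → run G
t=14: queue=[G,A,E,F,H,C] q_used=2 → run G
t=15: queue=[A,E,F,H,C,G] q_used=0 → run A
t=16: queue=[A,E,F,H,C,G] q_used=1 → run A
t=17: queue=[A,E,F,H,C,G] q_used=2 → run A
t=18: queue=[E,F,H,C,G,A] q_used=0 → run E
t=19: queue=[E,F,H,C,G,A] q_used=1 → run E
t=20: queue=[E,F,H,C,G,A] q_used=2 → run E
t=21: queue=[F,H,C,G,A] q_used=0 → run F
t=22: queue=[F,H,C,G,A] q_used=1 → run F
t=23: queue=[F,H,C,G,A] q_used=2 → run F
t=24: queue=[H,C,G,A,F] q_used=0 → run H
t=25: queue=[H,C,G,A,F] q_used=1 → run H
t=26: queue=[C,G,A,F] q_used=0 → run C
t=27: queue=[C,G,A,F] q_used=1 → run C
t=28: queue=[C,G,A,F] q_used=2 → run C
t=29: queue=[G,A,F,C] q_used=0 → run G
t=30: queue=[G,A,F,C] q_used=1 → run G
t=31: queue=[A,F,C] q_used=0 → run A
t=32: queue=[F,C] q_used=0 → run F
t=33: queue=[F,C] q_used=1 → run F
t=34: queue=[F,C] q_used=2 → run F
t=35: queue=[C,F] q_used=0 → run C
t=36: queue=[F] q_used=0 → run F
t=37: (idle)
t=38: (idle)
t=39: (idle)
t=40: (idle)
t=41: (idle)
t=42: (idle)
t=43: (idle)
t=44: (idle)
t=45: (idle)

running at tick 10 = C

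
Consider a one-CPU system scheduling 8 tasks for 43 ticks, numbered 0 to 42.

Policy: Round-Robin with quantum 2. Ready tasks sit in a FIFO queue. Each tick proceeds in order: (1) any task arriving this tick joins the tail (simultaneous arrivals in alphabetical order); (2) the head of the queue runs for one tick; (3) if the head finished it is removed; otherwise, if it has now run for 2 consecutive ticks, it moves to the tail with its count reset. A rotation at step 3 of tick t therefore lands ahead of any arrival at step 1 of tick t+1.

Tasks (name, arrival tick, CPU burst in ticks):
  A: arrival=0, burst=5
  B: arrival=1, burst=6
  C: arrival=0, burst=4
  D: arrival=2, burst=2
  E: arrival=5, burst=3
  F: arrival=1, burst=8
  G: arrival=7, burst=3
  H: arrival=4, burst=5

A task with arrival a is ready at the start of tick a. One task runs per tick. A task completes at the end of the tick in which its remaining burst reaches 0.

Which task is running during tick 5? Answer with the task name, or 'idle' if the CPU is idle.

running at tick 5 = B

t=0: queue=[A,C] q_used=0 → run A
t=1: queue=[A,C,B,F] q_used=1 → run A
t=2: queue=[C,B,F,A,D] q_used=0 → run C
t=3: queue=[C,B,F,A,D] q_used=1 → run C
t=4: queue=[B,F,A,D,C,H] q_used=0 → run B
t=5: queue=[B,F,A,D,C,H,E] q_used=1 → run B
t=6: queue=[F,A,D,C,H,E,B] q_used=0 → run F
t=7: queue=[F,A,D,C,H,E,B,G] q_used=1 → run F
t=8: queue=[A,D,C,H,E,B,G,F] q_used=0 → run A
t=9: queue=[A,D,C,H,E,B,G,F] q_used=1 → run A
t=10: queue=[D,C,H,E,B,G,F,A] q_used=0 → run D
t=11: queue=[D,C,H,E,B,G,F,A] q_used=1 → run D
t=12: queue=[C,H,E,B,G,F,A] q_used=0 → run C
t=13: queue=[C,H,E,B,G,F,A] q_used=1 → run C
t=14: queue=[H,E,B,G,F,A] q_used=0 → run H
t=15: queue=[H,E,B,G,F,A] q_used=1 → run H
t=16: queue=[E,B,G,F,A,H] q_used=0 → run E
t=17: queue=[E,B,G,F,A,H] q_used=1 → run E
t=18: queue=[B,G,F,A,H,E] q_used=0 → run B
t=19: queue=[B,G,F,A,H,E] q_used=1 → run B
t=20: queue=[G,F,A,H,E,B] q_used=0 → run G
t=21: queue=[G,F,A,H,E,B] q_used=1 → run G
t=22: queue=[F,A,H,E,B,G] q_used=0 → run F
t=23: queue=[F,A,H,E,B,G] q_used=1 → run F
t=24: queue=[A,H,E,B,G,F] q_used=0 → run A
t=25: queue=[H,E,B,G,F] q_used=0 → run H
t=26: queue=[H,E,B,G,F] q_used=1 → run H
t=27: queue=[E,B,G,F,H] q_used=0 → run E
t=28: queue=[B,G,F,H] q_used=0 → run B
t=29: queue=[B,G,F,H] q_used=1 → run B
t=30: queue=[G,F,H] q_used=0 → run G
t=31: queue=[F,H] q_used=0 → run F
t=32: queue=[F,H] q_used=1 → run F
t=33: queue=[H,F] q_used=0 → run H
t=34: queue=[F] q_used=0 → run F
t=35: queue=[F] q_used=1 → run F
t=36: (idle)
t=37: (idle)
t=38: (idle)
t=39: (idle)
t=40: (idle)
t=41: (idle)
t=42: (idle)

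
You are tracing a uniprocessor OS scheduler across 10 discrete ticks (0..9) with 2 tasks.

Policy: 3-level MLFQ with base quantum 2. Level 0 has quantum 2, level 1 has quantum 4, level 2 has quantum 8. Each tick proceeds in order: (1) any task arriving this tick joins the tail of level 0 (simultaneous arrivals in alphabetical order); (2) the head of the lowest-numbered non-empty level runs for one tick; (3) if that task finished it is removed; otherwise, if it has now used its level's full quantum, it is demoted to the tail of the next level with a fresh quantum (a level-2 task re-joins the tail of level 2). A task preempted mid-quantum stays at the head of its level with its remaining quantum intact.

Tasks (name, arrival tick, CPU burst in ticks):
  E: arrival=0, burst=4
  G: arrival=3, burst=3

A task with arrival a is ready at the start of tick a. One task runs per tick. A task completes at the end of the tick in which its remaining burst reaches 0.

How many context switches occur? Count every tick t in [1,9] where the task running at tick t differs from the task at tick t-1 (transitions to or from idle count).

t=0: L0/L1/L2 = E/-/- → run E
t=1: L0/L1/L2 = E/-/- → run E
t=2: L0/L1/L2 = -/E/- → run E
t=3: L0/L1/L2 = G/E/- → run G
t=4: L0/L1/L2 = G/E/- → run G
t=5: L0/L1/L2 = -/EG/- → run E
t=6: L0/L1/L2 = -/G/- → run G
t=7: (idle)
t=8: (idle)
t=9: (idle)

context switches = 4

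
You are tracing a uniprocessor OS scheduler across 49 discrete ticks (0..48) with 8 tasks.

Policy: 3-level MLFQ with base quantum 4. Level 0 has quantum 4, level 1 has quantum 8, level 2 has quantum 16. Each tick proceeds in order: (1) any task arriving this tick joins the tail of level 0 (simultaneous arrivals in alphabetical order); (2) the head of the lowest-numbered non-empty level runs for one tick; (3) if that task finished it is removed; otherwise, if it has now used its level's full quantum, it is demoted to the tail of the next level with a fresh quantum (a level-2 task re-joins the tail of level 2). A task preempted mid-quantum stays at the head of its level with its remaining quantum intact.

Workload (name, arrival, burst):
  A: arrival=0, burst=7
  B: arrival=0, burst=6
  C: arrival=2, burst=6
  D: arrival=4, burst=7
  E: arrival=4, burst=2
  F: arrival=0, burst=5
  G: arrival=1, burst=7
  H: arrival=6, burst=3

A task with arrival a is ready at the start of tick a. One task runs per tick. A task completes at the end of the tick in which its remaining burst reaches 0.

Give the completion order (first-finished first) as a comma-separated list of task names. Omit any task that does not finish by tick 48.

t=0: L0/L1/L2 = ABF/-/- → run A
t=1: L0/L1/L2 = ABFG/-/- → run A
t=2: L0/L1/L2 = ABFGC/-/- → run A
t=3: L0/L1/L2 = ABFGC/-/- → run A
t=4: L0/L1/L2 = BFGCDE/A/- → run B
t=5: L0/L1/L2 = BFGCDE/A/- → run B
t=6: L0/L1/L2 = BFGCDEH/A/- → run B
t=7: L0/L1/L2 = BFGCDEH/A/- → run B
t=8: L0/L1/L2 = FGCDEH/AB/- → run F
t=9: L0/L1/L2 = FGCDEH/AB/- → run F
t=10: L0/L1/L2 = FGCDEH/AB/- → run F
t=11: L0/L1/L2 = FGCDEH/AB/- → run F
t=12: L0/L1/L2 = GCDEH/ABF/- → run G
t=13: L0/L1/L2 = GCDEH/ABF/- → run G
t=14: L0/L1/L2 = GCDEH/ABF/- → run G
t=15: L0/L1/L2 = GCDEH/ABF/- → run G
t=16: L0/L1/L2 = CDEH/ABFG/- → run C
t=17: L0/L1/L2 = CDEH/ABFG/- → run C
t=18: L0/L1/L2 = CDEH/ABFG/- → run C
t=19: L0/L1/L2 = CDEH/ABFG/- → run C
t=20: L0/L1/L2 = DEH/ABFGC/- → run D
t=21: L0/L1/L2 = DEH/ABFGC/- → run D
t=22: L0/L1/L2 = DEH/ABFGC/- → run D
t=23: L0/L1/L2 = DEH/ABFGC/- → run D
t=24: L0/L1/L2 = EH/ABFGCD/- → run E
t=25: L0/L1/L2 = EH/ABFGCD/- → run E
t=26: L0/L1/L2 = H/ABFGCD/- → run H
t=27: L0/L1/L2 = H/ABFGCD/- → run H
t=28: L0/L1/L2 = H/ABFGCD/- → run H
t=29: L0/L1/L2 = -/ABFGCD/- → run A
t=30: L0/L1/L2 = -/ABFGCD/- → run A
t=31: L0/L1/L2 = -/ABFGCD/- → run A
t=32: L0/L1/L2 = -/BFGCD/- → run B
t=33: L0/L1/L2 = -/BFGCD/- → run B
t=34: L0/L1/L2 = -/FGCD/- → run F
t=35: L0/L1/L2 = -/GCD/- → run G
t=36: L0/L1/L2 = -/GCD/- → run G
t=37: L0/L1/L2 = -/GCD/- → run G
t=38: L0/L1/L2 = -/CD/- → run C
t=39: L0/L1/L2 = -/CD/- → run C
t=40: L0/L1/L2 = -/D/- → run D
t=41: L0/L1/L2 = -/D/- → run D
t=42: L0/L1/L2 = -/D/- → run D
t=43: (idle)
t=44: (idle)
t=45: (idle)
t=46: (idle)
t=47: (idle)
t=48: (idle)

completion order = E, H, A, B, F, G, C, D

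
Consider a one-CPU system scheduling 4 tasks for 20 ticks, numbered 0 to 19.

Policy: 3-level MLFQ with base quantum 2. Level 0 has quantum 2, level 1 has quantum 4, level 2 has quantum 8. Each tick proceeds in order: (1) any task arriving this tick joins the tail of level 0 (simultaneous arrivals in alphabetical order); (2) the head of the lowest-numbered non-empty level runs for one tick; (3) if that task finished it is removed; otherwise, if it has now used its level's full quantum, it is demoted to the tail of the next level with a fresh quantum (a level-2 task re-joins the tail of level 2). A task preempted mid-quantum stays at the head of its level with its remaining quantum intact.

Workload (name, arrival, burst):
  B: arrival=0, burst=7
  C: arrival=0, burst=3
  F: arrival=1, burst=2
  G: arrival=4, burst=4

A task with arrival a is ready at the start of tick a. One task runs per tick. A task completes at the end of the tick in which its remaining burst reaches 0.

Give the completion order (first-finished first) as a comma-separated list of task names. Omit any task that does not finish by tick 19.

t=0: L0/L1/L2 = BC/-/- → run B
t=1: L0/L1/L2 = BCF/-/- → run B
t=2: L0/L1/L2 = CF/B/- → run C
t=3: L0/L1/L2 = CF/B/- → run C
t=4: L0/L1/L2 = FG/BC/- → run F
t=5: L0/L1/L2 = FG/BC/- → run F
t=6: L0/L1/L2 = G/BC/- → run G
t=7: L0/L1/L2 = G/BC/- → run G
t=8: L0/L1/L2 = -/BCG/- → run B
t=9: L0/L1/L2 = -/BCG/- → run B
t=10: L0/L1/L2 = -/BCG/- → run B
t=11: L0/L1/L2 = -/BCG/- → run B
t=12: L0/L1/L2 = -/CG/B → run C
t=13: L0/L1/L2 = -/G/B → run G
t=14: L0/L1/L2 = -/G/B → run G
t=15: L0/L1/L2 = -/-/B → run B
t=16: (idle)
t=17: (idle)
t=18: (idle)
t=19: (idle)

completion order = F, C, G, B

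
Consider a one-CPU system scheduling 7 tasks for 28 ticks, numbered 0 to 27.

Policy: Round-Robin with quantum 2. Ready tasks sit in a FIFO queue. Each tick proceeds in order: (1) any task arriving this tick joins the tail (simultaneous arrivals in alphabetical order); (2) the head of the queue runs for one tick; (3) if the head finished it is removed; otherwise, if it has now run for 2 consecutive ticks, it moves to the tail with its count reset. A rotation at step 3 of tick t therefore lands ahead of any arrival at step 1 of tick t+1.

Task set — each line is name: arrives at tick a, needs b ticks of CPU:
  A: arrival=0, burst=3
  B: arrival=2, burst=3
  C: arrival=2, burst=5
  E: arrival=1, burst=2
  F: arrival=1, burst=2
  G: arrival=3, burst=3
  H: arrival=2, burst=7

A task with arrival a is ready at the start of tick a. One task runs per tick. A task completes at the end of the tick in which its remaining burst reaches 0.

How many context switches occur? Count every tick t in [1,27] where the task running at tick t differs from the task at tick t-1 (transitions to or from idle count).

t=0: queue=[A] q_used=0 → run A
t=1: queue=[A,E,F] q_used=1 → run A
t=2: queue=[E,F,A,B,C,H] q_used=0 → run E
t=3: queue=[E,F,A,B,C,H,G] q_used=1 → run E
t=4: queue=[F,A,B,C,H,G] q_used=0 → run F
t=5: queue=[F,A,B,C,H,G] q_used=1 → run F
t=6: queue=[A,B,C,H,G] q_used=0 → run A
t=7: queue=[B,C,H,G] q_used=0 → run B
t=8: queue=[B,C,H,G] q_used=1 → run B
t=9: queue=[C,H,G,B] q_used=0 → run C
t=10: queue=[C,H,G,B] q_used=1 → run C
t=11: queue=[H,G,B,C] q_used=0 → run H
t=12: queue=[H,G,B,C] q_used=1 → run H
t=13: queue=[G,B,C,H] q_used=0 → run G
t=14: queue=[G,B,C,H] q_used=1 → run G
t=15: queue=[B,C,H,G] q_used=0 → run B
t=16: queue=[C,H,G] q_used=0 → run C
t=17: queue=[C,H,G] q_used=1 → run C
t=18: queue=[H,G,C] q_used=0 → run H
t=19: queue=[H,G,C] q_used=1 → run H
t=20: queue=[G,C,H] q_used=0 → run G
t=21: queue=[C,H] q_used=0 → run C
t=22: queue=[H] q_used=0 → run H
t=23: queue=[H] q_used=1 → run H
t=24: queue=[H] q_used=0 → run H
t=25: (idle)
t=26: (idle)
t=27: (idle)

context switches = 14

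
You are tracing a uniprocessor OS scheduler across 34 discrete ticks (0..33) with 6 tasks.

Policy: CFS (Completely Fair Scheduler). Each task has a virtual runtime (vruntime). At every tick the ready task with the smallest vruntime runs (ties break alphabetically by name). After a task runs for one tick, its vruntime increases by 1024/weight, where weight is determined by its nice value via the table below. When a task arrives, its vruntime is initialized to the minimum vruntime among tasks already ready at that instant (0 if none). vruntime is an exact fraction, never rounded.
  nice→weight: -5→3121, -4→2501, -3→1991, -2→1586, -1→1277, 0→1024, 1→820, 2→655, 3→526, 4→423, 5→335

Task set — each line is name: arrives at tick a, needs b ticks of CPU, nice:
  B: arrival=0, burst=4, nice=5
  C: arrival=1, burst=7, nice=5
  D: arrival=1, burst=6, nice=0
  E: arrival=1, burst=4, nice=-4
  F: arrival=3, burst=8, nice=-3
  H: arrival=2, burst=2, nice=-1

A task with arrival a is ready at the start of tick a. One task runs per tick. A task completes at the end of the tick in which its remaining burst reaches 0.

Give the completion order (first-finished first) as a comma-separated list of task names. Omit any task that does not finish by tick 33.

t=0: vr[B=0] → run B
t=1: vr[B=1024/335 C=1024/335 D=1024/335 E=1024/335] → run B
t=2: vr[B=2048/335 C=1024/335 D=1024/335 E=1024/335 H=1024/335] → run C
t=3: vr[B=2048/335 C=2048/335 D=1024/335 E=1024/335 F=1024/335 H=1024/335] → run D
t=4: vr[B=2048/335 C=2048/335 D=1359/335 E=1024/335 F=1024/335 H=1024/335] → run E
t=5: vr[B=2048/335 C=2048/335 D=1359/335 E=2904064/837835 F=1024/335 H=1024/335] → run F
t=6: vr[B=2048/335 C=2048/335 D=1359/335 E=2904064/837835 F=2381824/666985 H=1024/335] → run H
t=7: vr[B=2048/335 C=2048/335 D=1359/335 E=2904064/837835 F=2381824/666985 H=1650688/427795] → run E
t=8: vr[B=2048/335 C=2048/335 D=1359/335 E=3247104/837835 F=2381824/666985 H=1650688/427795] → run F
t=9: vr[B=2048/335 C=2048/335 D=1359/335 E=3247104/837835 F=2724864/666985 H=1650688/427795] → run H
t=10: vr[B=2048/335 C=2048/335 D=1359/335 E=3247104/837835 F=2724864/666985] → run E
t=11: vr[B=2048/335 C=2048/335 D=1359/335 E=3590144/837835 F=2724864/666985] → run D
t=12: vr[B=2048/335 C=2048/335 D=1694/335 E=3590144/837835 F=2724864/666985] → run F
t=13: vr[B=2048/335 C=2048/335 D=1694/335 E=3590144/837835 F=3067904/666985] → run E
t=14: vr[B=2048/335 C=2048/335 D=1694/335 F=3067904/666985] → run F
t=15: vr[B=2048/335 C=2048/335 D=1694/335 F=3410944/666985] → run D
t=16: vr[B=2048/335 C=2048/335 D=2029/335 F=3410944/666985] → run F
t=17: vr[B=2048/335 C=2048/335 D=2029/335 F=3753984/666985] → run F
t=18: vr[B=2048/335 C=2048/335 D=2029/335 F=4097024/666985] → run D
t=19: vr[B=2048/335 C=2048/335 D=2364/335 F=4097024/666985] → run B
t=20: vr[B=3072/335 C=2048/335 D=2364/335 F=4097024/666985] → run C
t=21: vr[B=3072/335 C=3072/335 D=2364/335 F=4097024/666985] → run F
t=22: vr[B=3072/335 C=3072/335 D=2364/335 F=4440064/666985] → run F
t=23: vr[B=3072/335 C=3072/335 D=2364/335] → run D
t=24: vr[B=3072/335 C=3072/335 D=2699/335] → run D
t=25: vr[B=3072/335 C=3072/335] → run B
t=26: vr[C=3072/335] → run C
t=27: vr[C=4096/335] → run C
t=28: vr[C=1024/67] → run C
t=29: vr[C=6144/335] → run C
t=30: vr[C=7168/335] → run C
t=31: (idle)
t=32: (idle)
t=33: (idle)

completion order = H, E, F, D, B, C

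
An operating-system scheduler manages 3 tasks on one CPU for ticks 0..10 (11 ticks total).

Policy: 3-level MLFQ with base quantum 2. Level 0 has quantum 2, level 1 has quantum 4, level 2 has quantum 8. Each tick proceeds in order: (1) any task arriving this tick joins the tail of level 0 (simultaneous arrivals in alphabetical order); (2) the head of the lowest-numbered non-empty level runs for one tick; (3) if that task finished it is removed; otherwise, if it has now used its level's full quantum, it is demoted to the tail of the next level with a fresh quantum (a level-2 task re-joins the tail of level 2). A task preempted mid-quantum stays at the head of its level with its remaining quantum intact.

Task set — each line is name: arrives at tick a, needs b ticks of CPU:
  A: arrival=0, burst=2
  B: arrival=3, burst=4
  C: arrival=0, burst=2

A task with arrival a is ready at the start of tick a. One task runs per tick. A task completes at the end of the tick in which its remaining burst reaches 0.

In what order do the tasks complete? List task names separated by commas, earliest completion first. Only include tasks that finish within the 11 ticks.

t=0: L0/L1/L2 = AC/-/- → run A
t=1: L0/L1/L2 = AC/-/- → run A
t=2: L0/L1/L2 = C/-/- → run C
t=3: L0/L1/L2 = CB/-/- → run C
t=4: L0/L1/L2 = B/-/- → run B
t=5: L0/L1/L2 = B/-/- → run B
t=6: L0/L1/L2 = -/B/- → run B
t=7: L0/L1/L2 = -/B/- → run B
t=8: (idle)
t=9: (idle)
t=10: (idle)

completion order = A, C, B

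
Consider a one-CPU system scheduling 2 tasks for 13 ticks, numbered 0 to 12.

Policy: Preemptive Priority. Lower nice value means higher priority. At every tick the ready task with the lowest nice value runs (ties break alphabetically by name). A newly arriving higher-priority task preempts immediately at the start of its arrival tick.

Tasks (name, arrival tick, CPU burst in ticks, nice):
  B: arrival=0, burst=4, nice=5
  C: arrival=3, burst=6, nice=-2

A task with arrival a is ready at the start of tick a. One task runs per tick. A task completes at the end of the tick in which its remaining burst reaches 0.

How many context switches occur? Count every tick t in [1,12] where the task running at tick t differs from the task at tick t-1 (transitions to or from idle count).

t=0: ready={B} → run B
t=1: ready={B} → run B
t=2: ready={B} → run B
t=3: ready={B,C} → run C
t=4: ready={B,C} → run C
t=5: ready={B,C} → run C
t=6: ready={B,C} → run C
t=7: ready={B,C} → run C
t=8: ready={B,C} → run C
t=9: ready={B} → run B
t=10: (idle)
t=11: (idle)
t=12: (idle)

context switches = 3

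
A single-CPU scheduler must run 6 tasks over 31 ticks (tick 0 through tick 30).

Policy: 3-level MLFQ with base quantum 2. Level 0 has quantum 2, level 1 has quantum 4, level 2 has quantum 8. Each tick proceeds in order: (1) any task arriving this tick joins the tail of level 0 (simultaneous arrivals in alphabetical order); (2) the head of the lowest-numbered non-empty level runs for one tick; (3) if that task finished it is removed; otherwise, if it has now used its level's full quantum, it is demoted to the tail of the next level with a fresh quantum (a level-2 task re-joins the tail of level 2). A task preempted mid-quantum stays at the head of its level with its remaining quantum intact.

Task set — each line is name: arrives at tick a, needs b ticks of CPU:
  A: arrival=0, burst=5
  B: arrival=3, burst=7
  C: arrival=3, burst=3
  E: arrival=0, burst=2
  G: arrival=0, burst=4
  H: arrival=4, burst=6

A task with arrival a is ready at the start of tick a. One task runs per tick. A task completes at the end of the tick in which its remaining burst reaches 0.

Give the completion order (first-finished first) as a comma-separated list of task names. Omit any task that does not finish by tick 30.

t=0: L0/L1/L2 = AEG/-/- → run A
t=1: L0/L1/L2 = AEG/-/- → run A
t=2: L0/L1/L2 = EG/A/- → run E
t=3: L0/L1/L2 = EGBC/A/- → run E
t=4: L0/L1/L2 = GBCH/A/- → run G
t=5: L0/L1/L2 = GBCH/A/- → run G
t=6: L0/L1/L2 = BCH/AG/- → run B
t=7: L0/L1/L2 = BCH/AG/- → run B
t=8: L0/L1/L2 = CH/AGB/- → run C
t=9: L0/L1/L2 = CH/AGB/- → run C
t=10: L0/L1/L2 = H/AGBC/- → run H
t=11: L0/L1/L2 = H/AGBC/- → run H
t=12: L0/L1/L2 = -/AGBCH/- → run A
t=13: L0/L1/L2 = -/AGBCH/- → run A
t=14: L0/L1/L2 = -/AGBCH/- → run A
t=15: L0/L1/L2 = -/GBCH/- → run G
t=16: L0/L1/L2 = -/GBCH/- → run G
t=17: L0/L1/L2 = -/BCH/- → run B
t=18: L0/L1/L2 = -/BCH/- → run B
t=19: L0/L1/L2 = -/BCH/- → run B
t=20: L0/L1/L2 = -/BCH/- → run B
t=21: L0/L1/L2 = -/CH/B → run C
t=22: L0/L1/L2 = -/H/B → run H
t=23: L0/L1/L2 = -/H/B → run H
t=24: L0/L1/L2 = -/H/B → run H
t=25: L0/L1/L2 = -/H/B → run H
t=26: L0/L1/L2 = -/-/B → run B
t=27: (idle)
t=28: (idle)
t=29: (idle)
t=30: (idle)

completion order = E, A, G, C, H, B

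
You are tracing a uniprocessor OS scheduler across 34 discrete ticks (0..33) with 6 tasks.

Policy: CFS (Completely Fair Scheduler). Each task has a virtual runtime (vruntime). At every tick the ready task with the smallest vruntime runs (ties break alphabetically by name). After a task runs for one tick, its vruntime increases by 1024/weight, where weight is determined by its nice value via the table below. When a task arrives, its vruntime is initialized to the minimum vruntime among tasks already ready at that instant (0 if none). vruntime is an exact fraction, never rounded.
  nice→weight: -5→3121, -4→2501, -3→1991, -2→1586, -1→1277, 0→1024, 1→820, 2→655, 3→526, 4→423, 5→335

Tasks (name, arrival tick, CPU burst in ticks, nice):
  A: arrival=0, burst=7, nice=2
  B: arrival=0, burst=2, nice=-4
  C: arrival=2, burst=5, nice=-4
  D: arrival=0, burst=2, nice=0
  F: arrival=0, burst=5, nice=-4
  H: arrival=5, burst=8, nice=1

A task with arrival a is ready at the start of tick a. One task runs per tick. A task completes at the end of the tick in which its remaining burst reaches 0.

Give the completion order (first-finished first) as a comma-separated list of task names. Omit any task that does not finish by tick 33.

completion order = B, D, C, F, H, A

t=0: vr[A=0 B=0 D=0 F=0] → run A
t=1: vr[A=1024/655 B=0 D=0 F=0] → run B
t=2: vr[A=1024/655 B=1024/2501 C=0 D=0 F=0] → run C
t=3: vr[A=1024/655 B=1024/2501 C=1024/2501 D=0 F=0] → run D
t=4: vr[A=1024/655 B=1024/2501 C=1024/2501 D=1 F=0] → run F
t=5: vr[A=1024/655 B=1024/2501 C=1024/2501 D=1 F=1024/2501 H=1024/2501] → run B
t=6: vr[A=1024/655 C=1024/2501 D=1 F=1024/2501 H=1024/2501] → run C
t=7: vr[A=1024/655 C=2048/2501 D=1 F=1024/2501 H=1024/2501] → run F
t=8: vr[A=1024/655 C=2048/2501 D=1 F=2048/2501 H=1024/2501] → run H
t=9: vr[A=1024/655 C=2048/2501 D=1 F=2048/2501 H=20736/12505] → run C
t=10: vr[A=1024/655 C=3072/2501 D=1 F=2048/2501 H=20736/12505] → run F
t=11: vr[A=1024/655 C=3072/2501 D=1 F=3072/2501 H=20736/12505] → run D
t=12: vr[A=1024/655 C=3072/2501 F=3072/2501 H=20736/12505] → run C
t=13: vr[A=1024/655 C=4096/2501 F=3072/2501 H=20736/12505] → run F
t=14: vr[A=1024/655 C=4096/2501 F=4096/2501 H=20736/12505] → run A
t=15: vr[A=2048/655 C=4096/2501 F=4096/2501 H=20736/12505] → run C
t=16: vr[A=2048/655 F=4096/2501 H=20736/12505] → run F
t=17: vr[A=2048/655 H=20736/12505] → run H
t=18: vr[A=2048/655 H=36352/12505] → run H
t=19: vr[A=2048/655 H=51968/12505] → run A
t=20: vr[A=3072/655 H=51968/12505] → run H
t=21: vr[A=3072/655 H=67584/12505] → run A
t=22: vr[A=4096/655 H=67584/12505] → run H
t=23: vr[A=4096/655 H=16640/2501] → run A
t=24: vr[A=1024/131 H=16640/2501] → run H
t=25: vr[A=1024/131 H=98816/12505] → run A
t=26: vr[A=6144/655 H=98816/12505] → run H
t=27: vr[A=6144/655 H=114432/12505] → run H
t=28: vr[A=6144/655] → run A
t=29: (idle)
t=30: (idle)
t=31: (idle)
t=32: (idle)
t=33: (idle)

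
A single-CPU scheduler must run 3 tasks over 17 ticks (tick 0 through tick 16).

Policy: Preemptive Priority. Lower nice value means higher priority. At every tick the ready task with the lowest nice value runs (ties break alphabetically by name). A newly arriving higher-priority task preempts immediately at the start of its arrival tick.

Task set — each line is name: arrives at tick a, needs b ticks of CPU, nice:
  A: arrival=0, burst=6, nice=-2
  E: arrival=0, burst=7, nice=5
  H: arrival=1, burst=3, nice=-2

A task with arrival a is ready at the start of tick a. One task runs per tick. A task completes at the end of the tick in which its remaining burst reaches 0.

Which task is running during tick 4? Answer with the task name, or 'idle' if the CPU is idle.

t=0: ready={A,E} → run A
t=1: ready={A,E,H} → run A
t=2: ready={A,E,H} → run A
t=3: ready={A,E,H} → run A
t=4: ready={A,E,H} → run A
t=5: ready={A,E,H} → run A
t=6: ready={E,H} → run H
t=7: ready={E,H} → run H
t=8: ready={E,H} → run H
t=9: ready={E} → run E
t=10: ready={E} → run E
t=11: ready={E} → run E
t=12: ready={E} → run E
t=13: ready={E} → run E
t=14: ready={E} → run E
t=15: ready={E} → run E
t=16: (idle)

running at tick 4 = A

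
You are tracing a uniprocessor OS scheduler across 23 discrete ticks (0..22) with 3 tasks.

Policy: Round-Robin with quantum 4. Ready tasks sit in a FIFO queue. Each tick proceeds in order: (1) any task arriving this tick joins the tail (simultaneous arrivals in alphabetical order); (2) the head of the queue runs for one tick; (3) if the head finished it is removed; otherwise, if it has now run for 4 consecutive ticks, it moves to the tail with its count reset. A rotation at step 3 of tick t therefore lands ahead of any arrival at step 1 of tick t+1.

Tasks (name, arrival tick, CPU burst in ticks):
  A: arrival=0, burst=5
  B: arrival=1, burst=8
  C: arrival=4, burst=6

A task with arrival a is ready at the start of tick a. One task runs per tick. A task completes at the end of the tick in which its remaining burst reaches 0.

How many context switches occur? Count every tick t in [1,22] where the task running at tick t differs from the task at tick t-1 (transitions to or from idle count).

t=0: queue=[A] q_used=0 → run A
t=1: queue=[A,B] q_used=1 → run A
t=2: queue=[A,B] q_used=2 → run A
t=3: queue=[A,B] q_used=3 → run A
t=4: queue=[B,A,C] q_used=0 → run B
t=5: queue=[B,A,C] q_used=1 → run B
t=6: queue=[B,A,C] q_used=2 → run B
t=7: queue=[B,A,C] q_used=3 → run B
t=8: queue=[A,C,B] q_used=0 → run A
t=9: queue=[C,B] q_used=0 → run C
t=10: queue=[C,B] q_used=1 → run C
t=11: queue=[C,B] q_used=2 → run C
t=12: queue=[C,B] q_used=3 → run C
t=13: queue=[B,C] q_used=0 → run B
t=14: queue=[B,C] q_used=1 → run B
t=15: queue=[B,C] q_used=2 → run B
t=16: queue=[B,C] q_used=3 → run B
t=17: queue=[C] q_used=0 → run C
t=18: queue=[C] q_used=1 → run C
t=19: (idle)
t=20: (idle)
t=21: (idle)
t=22: (idle)

context switches = 6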